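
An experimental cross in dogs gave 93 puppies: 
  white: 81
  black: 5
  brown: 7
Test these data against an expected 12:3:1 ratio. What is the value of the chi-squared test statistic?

10.928

Expected counts for N = 93 under a 12:3:1 ratio (total parts = 16):
  white: 93 × 12/16 = 69.75
  black: 93 × 3/16 = 17.4375
  brown: 93 × 1/16 = 5.8125
χ² = Σ (O − E)² / E
  white: (81 − 69.75)² / 69.75 = 1.8145
  black: (5 − 17.4375)² / 17.4375 = 8.8712
  brown: (7 − 5.8125)² / 5.8125 = 0.2426
χ² = 1.8145 + 8.8712 + 0.2426 = 10.9283 ≈ 10.928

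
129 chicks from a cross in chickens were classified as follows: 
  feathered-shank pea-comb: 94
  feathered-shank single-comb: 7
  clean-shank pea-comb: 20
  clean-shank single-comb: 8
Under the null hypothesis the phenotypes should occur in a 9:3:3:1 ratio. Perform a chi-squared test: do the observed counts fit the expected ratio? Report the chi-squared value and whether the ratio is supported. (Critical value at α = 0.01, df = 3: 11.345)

Expected counts for N = 129 under a 9:3:3:1 ratio (total parts = 16):
  feathered-shank pea-comb: 129 × 9/16 = 72.5625
  feathered-shank single-comb: 129 × 3/16 = 24.1875
  clean-shank pea-comb: 129 × 3/16 = 24.1875
  clean-shank single-comb: 129 × 1/16 = 8.0625
χ² = Σ (O − E)² / E
  feathered-shank pea-comb: (94 − 72.5625)² / 72.5625 = 6.3334
  feathered-shank single-comb: (7 − 24.1875)² / 24.1875 = 12.2133
  clean-shank pea-comb: (20 − 24.1875)² / 24.1875 = 0.7250
  clean-shank single-comb: (8 − 8.0625)² / 8.0625 = 0.0005
χ² = 6.3334 + 12.2133 + 0.7250 + 0.0005 = 19.2722 ≈ 19.272
Degrees of freedom = 4 − 1 = 3; critical value at α = 0.01 is 11.345.
Since 19.272 > 11.345, we reject the null hypothesis — the data do not fit the 9:3:3:1 ratio.

19.272; not consistent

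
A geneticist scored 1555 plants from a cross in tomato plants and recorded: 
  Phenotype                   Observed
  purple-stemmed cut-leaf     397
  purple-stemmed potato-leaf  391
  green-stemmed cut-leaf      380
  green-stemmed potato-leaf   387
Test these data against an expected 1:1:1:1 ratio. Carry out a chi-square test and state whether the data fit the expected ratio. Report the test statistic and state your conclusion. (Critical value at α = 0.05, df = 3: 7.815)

0.393; consistent

Expected counts for N = 1555 under a 1:1:1:1 ratio (total parts = 4):
  purple-stemmed cut-leaf: 1555 × 1/4 = 388.75
  purple-stemmed potato-leaf: 1555 × 1/4 = 388.75
  green-stemmed cut-leaf: 1555 × 1/4 = 388.75
  green-stemmed potato-leaf: 1555 × 1/4 = 388.75
χ² = Σ (O − E)² / E
  purple-stemmed cut-leaf: (397 − 388.75)² / 388.75 = 0.1751
  purple-stemmed potato-leaf: (391 − 388.75)² / 388.75 = 0.0130
  green-stemmed cut-leaf: (380 − 388.75)² / 388.75 = 0.1969
  green-stemmed potato-leaf: (387 − 388.75)² / 388.75 = 0.0079
χ² = 0.1751 + 0.0130 + 0.1969 + 0.0079 = 0.3929 ≈ 0.393
Degrees of freedom = 4 − 1 = 3; critical value at α = 0.05 is 7.815.
Since 0.393 < 7.815, we fail to reject the null hypothesis — the data are consistent with the 1:1:1:1 ratio.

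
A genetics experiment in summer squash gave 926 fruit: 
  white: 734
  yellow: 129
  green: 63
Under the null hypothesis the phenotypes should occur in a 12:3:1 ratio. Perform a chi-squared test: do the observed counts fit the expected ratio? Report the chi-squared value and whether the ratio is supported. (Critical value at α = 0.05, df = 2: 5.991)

14.170; not consistent

Expected counts for N = 926 under a 12:3:1 ratio (total parts = 16):
  white: 926 × 12/16 = 694.5
  yellow: 926 × 3/16 = 173.625
  green: 926 × 1/16 = 57.875
χ² = Σ (O − E)² / E
  white: (734 − 694.5)² / 694.5 = 2.2466
  yellow: (129 − 173.625)² / 173.625 = 11.4695
  green: (63 − 57.875)² / 57.875 = 0.4538
χ² = 2.2466 + 11.4695 + 0.4538 = 14.1699 ≈ 14.170
Degrees of freedom = 3 − 1 = 2; critical value at α = 0.05 is 5.991.
Since 14.170 > 5.991, we reject the null hypothesis — the data do not fit the 12:3:1 ratio.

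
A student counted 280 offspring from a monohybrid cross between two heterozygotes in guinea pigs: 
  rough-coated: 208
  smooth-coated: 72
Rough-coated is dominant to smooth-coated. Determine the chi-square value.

For a monohybrid cross between heterozygotes with complete dominance, the expected phenotypic ratio is 3:1.
Expected counts for N = 280 under a 3:1 ratio (total parts = 4):
  rough-coated: 280 × 3/4 = 210
  smooth-coated: 280 × 1/4 = 70
χ² = Σ (O − E)² / E
  rough-coated: (208 − 210)² / 210 = 0.0190
  smooth-coated: (72 − 70)² / 70 = 0.0571
χ² = 0.0190 + 0.0571 = 0.0761 ≈ 0.076

0.076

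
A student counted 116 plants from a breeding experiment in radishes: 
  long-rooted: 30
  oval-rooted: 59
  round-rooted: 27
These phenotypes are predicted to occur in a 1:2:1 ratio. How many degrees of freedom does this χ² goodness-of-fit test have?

2

A goodness-of-fit test with 3 phenotype classes has df = 3 − 1 = 2.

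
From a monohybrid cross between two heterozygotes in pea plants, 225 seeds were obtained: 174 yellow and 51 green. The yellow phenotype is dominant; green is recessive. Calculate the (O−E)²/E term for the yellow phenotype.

For a monohybrid cross between heterozygotes with complete dominance, the expected phenotypic ratio is 3:1.
Total ratio parts = 4. Expected numbers out of 225:
  yellow: 225 × 3/4 = 168.75
  green: 225 × 1/4 = 56.25
Contribution of yellow: (174 − 168.75)² / 168.75 = 0.1633

0.163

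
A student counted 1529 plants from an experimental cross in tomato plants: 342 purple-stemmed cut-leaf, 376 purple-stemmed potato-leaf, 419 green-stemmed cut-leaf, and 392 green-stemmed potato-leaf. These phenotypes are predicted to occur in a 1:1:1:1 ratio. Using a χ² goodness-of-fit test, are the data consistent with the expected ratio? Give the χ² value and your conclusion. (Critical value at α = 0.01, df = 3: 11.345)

8.122; consistent

Expected counts for N = 1529 under a 1:1:1:1 ratio (total parts = 4):
  purple-stemmed cut-leaf: 1529 × 1/4 = 382.25
  purple-stemmed potato-leaf: 1529 × 1/4 = 382.25
  green-stemmed cut-leaf: 1529 × 1/4 = 382.25
  green-stemmed potato-leaf: 1529 × 1/4 = 382.25
χ² = Σ (O − E)² / E
  purple-stemmed cut-leaf: (342 − 382.25)² / 382.25 = 4.2382
  purple-stemmed potato-leaf: (376 − 382.25)² / 382.25 = 0.1022
  green-stemmed cut-leaf: (419 − 382.25)² / 382.25 = 3.5332
  green-stemmed potato-leaf: (392 − 382.25)² / 382.25 = 0.2487
χ² = 4.2382 + 0.1022 + 3.5332 + 0.2487 = 8.1223 ≈ 8.122
Degrees of freedom = 4 − 1 = 3; critical value at α = 0.01 is 11.345.
Since 8.122 < 11.345, we fail to reject the null hypothesis — the data are consistent with the 1:1:1:1 ratio.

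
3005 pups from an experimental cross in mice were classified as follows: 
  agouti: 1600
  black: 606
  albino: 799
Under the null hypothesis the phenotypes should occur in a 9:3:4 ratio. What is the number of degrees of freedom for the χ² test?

2

A goodness-of-fit test with 3 phenotype classes has df = 3 − 1 = 2.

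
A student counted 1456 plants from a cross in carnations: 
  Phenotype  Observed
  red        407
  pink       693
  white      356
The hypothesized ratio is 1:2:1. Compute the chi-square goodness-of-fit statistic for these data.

Expected counts for N = 1456 under a 1:2:1 ratio (total parts = 4):
  red: 1456 × 1/4 = 364
  pink: 1456 × 2/4 = 728
  white: 1456 × 1/4 = 364
χ² = Σ (O − E)² / E
  red: (407 − 364)² / 364 = 5.0797
  pink: (693 − 728)² / 728 = 1.6827
  white: (356 − 364)² / 364 = 0.1758
χ² = 5.0797 + 1.6827 + 0.1758 = 6.9382 ≈ 6.938

6.938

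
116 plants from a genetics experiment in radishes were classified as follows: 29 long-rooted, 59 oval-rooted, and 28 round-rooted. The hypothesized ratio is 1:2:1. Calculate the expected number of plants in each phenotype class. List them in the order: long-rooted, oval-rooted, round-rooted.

29, 58, 29

Expected counts for N = 116 under a 1:2:1 ratio (total parts = 4):
  long-rooted: 116 × 1/4 = 29
  oval-rooted: 116 × 2/4 = 58
  round-rooted: 116 × 1/4 = 29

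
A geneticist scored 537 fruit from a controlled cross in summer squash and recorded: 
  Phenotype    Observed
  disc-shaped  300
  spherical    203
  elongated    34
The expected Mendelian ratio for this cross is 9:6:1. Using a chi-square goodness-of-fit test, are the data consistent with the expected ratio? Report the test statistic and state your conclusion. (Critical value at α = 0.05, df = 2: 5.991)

0.033; consistent

The 9:6:1 ratio has 16 parts, so with N = 537 the expected counts are:
  disc-shaped: 537 × 9/16 = 302.0625
  spherical: 537 × 6/16 = 201.375
  elongated: 537 × 1/16 = 33.5625
χ² = Σ (O − E)² / E
  disc-shaped: (300 − 302.0625)² / 302.0625 = 0.0141
  spherical: (203 − 201.375)² / 201.375 = 0.0131
  elongated: (34 − 33.5625)² / 33.5625 = 0.0057
χ² = 0.0141 + 0.0131 + 0.0057 = 0.0329 ≈ 0.033
Degrees of freedom = 3 − 1 = 2; critical value at α = 0.05 is 5.991.
Since 0.033 < 5.991, we fail to reject the null hypothesis — the data are consistent with the 9:6:1 ratio.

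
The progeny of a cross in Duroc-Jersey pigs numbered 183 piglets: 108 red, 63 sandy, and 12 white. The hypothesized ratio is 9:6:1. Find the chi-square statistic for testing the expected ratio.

The 9:6:1 ratio has 16 parts, so with N = 183 the expected counts are:
  red: 183 × 9/16 = 102.9375
  sandy: 183 × 6/16 = 68.625
  white: 183 × 1/16 = 11.4375
χ² = Σ (O − E)² / E
  red: (108 − 102.9375)² / 102.9375 = 0.2490
  sandy: (63 − 68.625)² / 68.625 = 0.4611
  white: (12 − 11.4375)² / 11.4375 = 0.0277
χ² = 0.2490 + 0.4611 + 0.0277 = 0.7378 ≈ 0.738

0.738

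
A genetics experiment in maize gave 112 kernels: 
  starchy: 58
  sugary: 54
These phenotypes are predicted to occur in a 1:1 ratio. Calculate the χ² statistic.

Under the 1:1 hypothesis (Σ ratio = 2, N = 112):
  starchy: 112 × 1/2 = 56
  sugary: 112 × 1/2 = 56
χ² = Σ (O − E)² / E
  starchy: (58 − 56)² / 56 = 0.0714
  sugary: (54 − 56)² / 56 = 0.0714
χ² = 0.0714 + 0.0714 = 0.1428 ≈ 0.143

0.143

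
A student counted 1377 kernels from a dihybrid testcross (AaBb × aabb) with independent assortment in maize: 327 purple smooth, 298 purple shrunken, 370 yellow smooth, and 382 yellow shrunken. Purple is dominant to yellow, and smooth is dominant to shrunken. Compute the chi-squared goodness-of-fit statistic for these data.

13.144

A dihybrid testcross with independent assortment gives a 1:1:1:1 ratio.
Expected counts for N = 1377 under a 1:1:1:1 ratio (total parts = 4):
  purple smooth: 1377 × 1/4 = 344.25
  purple shrunken: 1377 × 1/4 = 344.25
  yellow smooth: 1377 × 1/4 = 344.25
  yellow shrunken: 1377 × 1/4 = 344.25
χ² = Σ (O − E)² / E
  purple smooth: (327 − 344.25)² / 344.25 = 0.8644
  purple shrunken: (298 − 344.25)² / 344.25 = 6.2137
  yellow smooth: (370 − 344.25)² / 344.25 = 1.9261
  yellow shrunken: (382 − 344.25)² / 344.25 = 4.1396
χ² = 0.8644 + 6.2137 + 1.9261 + 4.1396 = 13.1438 ≈ 13.144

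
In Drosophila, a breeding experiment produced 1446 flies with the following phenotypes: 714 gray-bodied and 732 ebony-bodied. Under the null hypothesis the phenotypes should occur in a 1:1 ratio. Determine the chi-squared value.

Under the 1:1 hypothesis (Σ ratio = 2, N = 1446):
  gray-bodied: 1446 × 1/2 = 723
  ebony-bodied: 1446 × 1/2 = 723
χ² = Σ (O − E)² / E
  gray-bodied: (714 − 723)² / 723 = 0.1120
  ebony-bodied: (732 − 723)² / 723 = 0.1120
χ² = 0.1120 + 0.1120 = 0.224

0.224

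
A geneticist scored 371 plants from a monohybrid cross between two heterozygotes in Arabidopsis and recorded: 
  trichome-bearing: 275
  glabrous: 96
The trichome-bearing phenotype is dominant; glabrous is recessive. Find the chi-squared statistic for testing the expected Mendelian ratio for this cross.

For a monohybrid cross between heterozygotes with complete dominance, the expected phenotypic ratio is 3:1.
Under the 3:1 hypothesis (Σ ratio = 4, N = 371):
  trichome-bearing: 371 × 3/4 = 278.25
  glabrous: 371 × 1/4 = 92.75
χ² = Σ (O − E)² / E
  trichome-bearing: (275 − 278.25)² / 278.25 = 0.0380
  glabrous: (96 − 92.75)² / 92.75 = 0.1139
χ² = 0.0380 + 0.1139 = 0.1519 ≈ 0.152

0.152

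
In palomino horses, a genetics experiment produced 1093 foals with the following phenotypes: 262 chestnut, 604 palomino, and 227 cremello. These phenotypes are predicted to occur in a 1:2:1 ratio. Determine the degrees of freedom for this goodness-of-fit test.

A goodness-of-fit test with 3 phenotype classes has df = 3 − 1 = 2.

2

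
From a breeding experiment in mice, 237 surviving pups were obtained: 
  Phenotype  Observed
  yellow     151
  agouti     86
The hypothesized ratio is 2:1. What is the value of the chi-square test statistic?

Total ratio parts = 3. Expected numbers out of 237:
  yellow: 237 × 2/3 = 158
  agouti: 237 × 1/3 = 79
χ² = Σ (O − E)² / E
  yellow: (151 − 158)² / 158 = 0.3101
  agouti: (86 − 79)² / 79 = 0.6203
χ² = 0.3101 + 0.6203 = 0.9304 ≈ 0.930

0.930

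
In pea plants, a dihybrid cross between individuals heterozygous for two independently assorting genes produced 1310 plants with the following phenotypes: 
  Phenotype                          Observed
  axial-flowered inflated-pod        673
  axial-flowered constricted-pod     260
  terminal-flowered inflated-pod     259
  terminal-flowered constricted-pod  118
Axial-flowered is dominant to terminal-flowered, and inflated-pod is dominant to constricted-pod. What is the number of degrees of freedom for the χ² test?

3

A dihybrid F₂ with independent assortment and complete dominance at both loci gives a 9:3:3:1 phenotypic ratio.
A goodness-of-fit test with 4 phenotype classes has df = 4 − 1 = 3.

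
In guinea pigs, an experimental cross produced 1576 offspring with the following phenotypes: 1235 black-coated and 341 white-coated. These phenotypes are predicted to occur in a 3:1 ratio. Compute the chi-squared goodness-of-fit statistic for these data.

Under the 3:1 hypothesis (Σ ratio = 4, N = 1576):
  black-coated: 1576 × 3/4 = 1182
  white-coated: 1576 × 1/4 = 394
χ² = Σ (O − E)² / E
  black-coated: (1235 − 1182)² / 1182 = 2.3765
  white-coated: (341 − 394)² / 394 = 7.1294
χ² = 2.3765 + 7.1294 = 9.5059 ≈ 9.506

9.506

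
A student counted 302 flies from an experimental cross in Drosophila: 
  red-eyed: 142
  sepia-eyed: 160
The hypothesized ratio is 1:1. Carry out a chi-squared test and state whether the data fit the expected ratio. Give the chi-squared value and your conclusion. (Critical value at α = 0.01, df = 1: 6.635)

Total ratio parts = 2. Expected numbers out of 302:
  red-eyed: 302 × 1/2 = 151
  sepia-eyed: 302 × 1/2 = 151
χ² = Σ (O − E)² / E
  red-eyed: (142 − 151)² / 151 = 0.5364
  sepia-eyed: (160 − 151)² / 151 = 0.5364
χ² = 0.5364 + 0.5364 = 1.0728 ≈ 1.073
Degrees of freedom = 2 − 1 = 1; critical value at α = 0.01 is 6.635.
Since 1.073 < 6.635, we fail to reject the null hypothesis — the data are consistent with the 1:1 ratio.

1.073; consistent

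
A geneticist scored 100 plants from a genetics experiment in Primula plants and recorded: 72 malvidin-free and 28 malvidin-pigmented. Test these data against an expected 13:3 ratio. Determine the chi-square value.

5.616

Under the 13:3 hypothesis (Σ ratio = 16, N = 100):
  malvidin-free: 100 × 13/16 = 81.25
  malvidin-pigmented: 100 × 3/16 = 18.75
χ² = Σ (O − E)² / E
  malvidin-free: (72 − 81.25)² / 81.25 = 1.0531
  malvidin-pigmented: (28 − 18.75)² / 18.75 = 4.5633
χ² = 1.0531 + 4.5633 = 5.6164 ≈ 5.616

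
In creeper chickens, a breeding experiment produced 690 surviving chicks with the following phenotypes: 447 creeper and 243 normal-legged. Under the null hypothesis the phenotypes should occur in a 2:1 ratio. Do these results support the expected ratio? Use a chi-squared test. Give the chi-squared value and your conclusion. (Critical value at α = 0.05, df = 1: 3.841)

The 2:1 ratio has 3 parts, so with N = 690 the expected counts are:
  creeper: 690 × 2/3 = 460
  normal-legged: 690 × 1/3 = 230
χ² = Σ (O − E)² / E
  creeper: (447 − 460)² / 460 = 0.3674
  normal-legged: (243 − 230)² / 230 = 0.7348
χ² = 0.3674 + 0.7348 = 1.1022 ≈ 1.102
Degrees of freedom = 2 − 1 = 1; critical value at α = 0.05 is 3.841.
Since 1.102 < 3.841, we fail to reject the null hypothesis — the data are consistent with the 2:1 ratio.

1.102; consistent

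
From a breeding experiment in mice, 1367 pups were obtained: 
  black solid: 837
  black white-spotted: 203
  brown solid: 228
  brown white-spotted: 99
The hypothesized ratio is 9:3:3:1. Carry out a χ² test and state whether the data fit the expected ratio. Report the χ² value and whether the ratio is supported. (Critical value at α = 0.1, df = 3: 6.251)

22.394; not consistent

Expected counts for N = 1367 under a 9:3:3:1 ratio (total parts = 16):
  black solid: 1367 × 9/16 = 768.9375
  black white-spotted: 1367 × 3/16 = 256.3125
  brown solid: 1367 × 3/16 = 256.3125
  brown white-spotted: 1367 × 1/16 = 85.4375
χ² = Σ (O − E)² / E
  black solid: (837 − 768.9375)² / 768.9375 = 6.0246
  black white-spotted: (203 − 256.3125)² / 256.3125 = 11.0889
  brown solid: (228 − 256.3125)² / 256.3125 = 3.1274
  brown white-spotted: (99 − 85.4375)² / 85.4375 = 2.1529
χ² = 6.0246 + 11.0889 + 3.1274 + 2.1529 = 22.3938 ≈ 22.394
Degrees of freedom = 4 − 1 = 3; critical value at α = 0.1 is 6.251.
Since 22.394 > 6.251, we reject the null hypothesis — the data do not fit the 9:3:3:1 ratio.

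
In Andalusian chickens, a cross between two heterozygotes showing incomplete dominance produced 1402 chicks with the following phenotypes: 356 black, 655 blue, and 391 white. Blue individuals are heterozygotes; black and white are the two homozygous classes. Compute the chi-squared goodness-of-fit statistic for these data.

7.785

With incomplete dominance, a heterozygote × heterozygote cross gives a 1:2:1 phenotypic ratio.
Expected counts for N = 1402 under a 1:2:1 ratio (total parts = 4):
  black: 1402 × 1/4 = 350.5
  blue: 1402 × 2/4 = 701
  white: 1402 × 1/4 = 350.5
χ² = Σ (O − E)² / E
  black: (356 − 350.5)² / 350.5 = 0.0863
  blue: (655 − 701)² / 701 = 3.0185
  white: (391 − 350.5)² / 350.5 = 4.6797
χ² = 0.0863 + 3.0185 + 4.6797 = 7.7845 ≈ 7.785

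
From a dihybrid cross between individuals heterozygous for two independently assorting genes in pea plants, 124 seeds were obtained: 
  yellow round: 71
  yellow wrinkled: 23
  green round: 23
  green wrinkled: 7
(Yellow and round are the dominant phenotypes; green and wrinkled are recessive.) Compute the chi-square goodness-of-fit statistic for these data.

A dihybrid F₂ with independent assortment and complete dominance at both loci gives a 9:3:3:1 phenotypic ratio.
Total ratio parts = 16. Expected numbers out of 124:
  yellow round: 124 × 9/16 = 69.75
  yellow wrinkled: 124 × 3/16 = 23.25
  green round: 124 × 3/16 = 23.25
  green wrinkled: 124 × 1/16 = 7.75
χ² = Σ (O − E)² / E
  yellow round: (71 − 69.75)² / 69.75 = 0.0224
  yellow wrinkled: (23 − 23.25)² / 23.25 = 0.0027
  green round: (23 − 23.25)² / 23.25 = 0.0027
  green wrinkled: (7 − 7.75)² / 7.75 = 0.0726
χ² = 0.0224 + 0.0027 + 0.0027 + 0.0726 = 0.1004 ≈ 0.100

0.100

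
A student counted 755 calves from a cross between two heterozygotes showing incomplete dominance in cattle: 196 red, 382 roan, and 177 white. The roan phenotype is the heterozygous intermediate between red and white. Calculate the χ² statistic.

With incomplete dominance, a heterozygote × heterozygote cross gives a 1:2:1 phenotypic ratio.
The 1:2:1 ratio has 4 parts, so with N = 755 the expected counts are:
  red: 755 × 1/4 = 188.75
  roan: 755 × 2/4 = 377.5
  white: 755 × 1/4 = 188.75
χ² = Σ (O − E)² / E
  red: (196 − 188.75)² / 188.75 = 0.2785
  roan: (382 − 377.5)² / 377.5 = 0.0536
  white: (177 − 188.75)² / 188.75 = 0.7315
χ² = 0.2785 + 0.0536 + 0.7315 = 1.0636 ≈ 1.064

1.064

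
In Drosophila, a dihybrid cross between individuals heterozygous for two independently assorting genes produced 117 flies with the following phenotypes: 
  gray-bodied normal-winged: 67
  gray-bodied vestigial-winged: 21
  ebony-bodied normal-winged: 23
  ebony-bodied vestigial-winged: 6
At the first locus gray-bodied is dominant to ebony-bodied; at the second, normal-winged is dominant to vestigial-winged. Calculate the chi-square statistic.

A dihybrid F₂ with independent assortment and complete dominance at both loci gives a 9:3:3:1 phenotypic ratio.
The 9:3:3:1 ratio has 16 parts, so with N = 117 the expected counts are:
  gray-bodied normal-winged: 117 × 9/16 = 65.8125
  gray-bodied vestigial-winged: 117 × 3/16 = 21.9375
  ebony-bodied normal-winged: 117 × 3/16 = 21.9375
  ebony-bodied vestigial-winged: 117 × 1/16 = 7.3125
χ² = Σ (O − E)² / E
  gray-bodied normal-winged: (67 − 65.8125)² / 65.8125 = 0.0214
  gray-bodied vestigial-winged: (21 − 21.9375)² / 21.9375 = 0.0401
  ebony-bodied normal-winged: (23 − 21.9375)² / 21.9375 = 0.0515
  ebony-bodied vestigial-winged: (6 − 7.3125)² / 7.3125 = 0.2356
χ² = 0.0214 + 0.0401 + 0.0515 + 0.2356 = 0.3486 ≈ 0.349

0.349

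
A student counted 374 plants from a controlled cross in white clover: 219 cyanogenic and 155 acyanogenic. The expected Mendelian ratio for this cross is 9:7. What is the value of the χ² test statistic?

Expected counts for N = 374 under a 9:7 ratio (total parts = 16):
  cyanogenic: 374 × 9/16 = 210.375
  acyanogenic: 374 × 7/16 = 163.625
χ² = Σ (O − E)² / E
  cyanogenic: (219 − 210.375)² / 210.375 = 0.3536
  acyanogenic: (155 − 163.625)² / 163.625 = 0.4546
χ² = 0.3536 + 0.4546 = 0.8082 ≈ 0.808

0.808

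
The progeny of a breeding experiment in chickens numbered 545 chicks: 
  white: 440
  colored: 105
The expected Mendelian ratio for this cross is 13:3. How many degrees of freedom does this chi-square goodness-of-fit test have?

1

A goodness-of-fit test with 2 phenotype classes has df = 2 − 1 = 1.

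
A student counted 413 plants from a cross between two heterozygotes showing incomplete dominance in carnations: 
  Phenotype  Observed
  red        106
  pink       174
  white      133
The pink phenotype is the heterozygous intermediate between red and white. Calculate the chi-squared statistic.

13.760

With incomplete dominance, a heterozygote × heterozygote cross gives a 1:2:1 phenotypic ratio.
The 1:2:1 ratio has 4 parts, so with N = 413 the expected counts are:
  red: 413 × 1/4 = 103.25
  pink: 413 × 2/4 = 206.5
  white: 413 × 1/4 = 103.25
χ² = Σ (O − E)² / E
  red: (106 − 103.25)² / 103.25 = 0.0732
  pink: (174 − 206.5)² / 206.5 = 5.1150
  white: (133 − 103.25)² / 103.25 = 8.5720
χ² = 0.0732 + 5.1150 + 8.5720 = 13.7602 ≈ 13.760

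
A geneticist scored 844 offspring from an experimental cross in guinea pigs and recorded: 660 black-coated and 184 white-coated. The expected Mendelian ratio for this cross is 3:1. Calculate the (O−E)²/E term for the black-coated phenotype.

The 3:1 ratio has 4 parts, so with N = 844 the expected counts are:
  black-coated: 844 × 3/4 = 633
  white-coated: 844 × 1/4 = 211
Contribution of black-coated: (660 − 633)² / 633 = 1.1517

1.152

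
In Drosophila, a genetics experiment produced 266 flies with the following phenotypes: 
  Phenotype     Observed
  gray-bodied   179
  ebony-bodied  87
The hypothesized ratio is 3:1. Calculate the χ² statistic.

Under the 3:1 hypothesis (Σ ratio = 4, N = 266):
  gray-bodied: 266 × 3/4 = 199.5
  ebony-bodied: 266 × 1/4 = 66.5
χ² = Σ (O − E)² / E
  gray-bodied: (179 − 199.5)² / 199.5 = 2.1065
  ebony-bodied: (87 − 66.5)² / 66.5 = 6.3195
χ² = 2.1065 + 6.3195 = 8.426

8.426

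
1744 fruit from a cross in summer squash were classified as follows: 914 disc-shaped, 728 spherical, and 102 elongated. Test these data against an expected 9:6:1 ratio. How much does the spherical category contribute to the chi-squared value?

The 9:6:1 ratio has 16 parts, so with N = 1744 the expected counts are:
  disc-shaped: 1744 × 9/16 = 981
  spherical: 1744 × 6/16 = 654
  elongated: 1744 × 1/16 = 109
Contribution of spherical: (728 − 654)² / 654 = 8.3731

8.373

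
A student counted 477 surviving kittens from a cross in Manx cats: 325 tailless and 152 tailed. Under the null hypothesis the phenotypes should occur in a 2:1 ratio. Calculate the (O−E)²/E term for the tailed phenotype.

The 2:1 ratio has 3 parts, so with N = 477 the expected counts are:
  tailless: 477 × 2/3 = 318
  tailed: 477 × 1/3 = 159
Contribution of tailed: (152 − 159)² / 159 = 0.3082

0.308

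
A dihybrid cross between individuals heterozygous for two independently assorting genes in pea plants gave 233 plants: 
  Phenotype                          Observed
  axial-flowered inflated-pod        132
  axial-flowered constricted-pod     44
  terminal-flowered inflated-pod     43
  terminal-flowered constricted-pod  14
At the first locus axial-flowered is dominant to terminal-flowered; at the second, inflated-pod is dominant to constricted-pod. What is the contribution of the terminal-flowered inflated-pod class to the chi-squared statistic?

0.011

A dihybrid F₂ with independent assortment and complete dominance at both loci gives a 9:3:3:1 phenotypic ratio.
The 9:3:3:1 ratio has 16 parts, so with N = 233 the expected counts are:
  axial-flowered inflated-pod: 233 × 9/16 = 131.0625
  axial-flowered constricted-pod: 233 × 3/16 = 43.6875
  terminal-flowered inflated-pod: 233 × 3/16 = 43.6875
  terminal-flowered constricted-pod: 233 × 1/16 = 14.5625
Contribution of terminal-flowered inflated-pod: (43 − 43.6875)² / 43.6875 = 0.0108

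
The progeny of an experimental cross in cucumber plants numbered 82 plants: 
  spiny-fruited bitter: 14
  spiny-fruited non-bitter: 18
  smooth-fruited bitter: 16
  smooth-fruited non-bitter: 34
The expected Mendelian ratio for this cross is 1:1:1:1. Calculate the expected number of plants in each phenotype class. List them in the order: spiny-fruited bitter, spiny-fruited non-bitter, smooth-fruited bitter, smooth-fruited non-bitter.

20.5, 20.5, 20.5, 20.5

Under the 1:1:1:1 hypothesis (Σ ratio = 4, N = 82):
  spiny-fruited bitter: 82 × 1/4 = 20.5
  spiny-fruited non-bitter: 82 × 1/4 = 20.5
  smooth-fruited bitter: 82 × 1/4 = 20.5
  smooth-fruited non-bitter: 82 × 1/4 = 20.5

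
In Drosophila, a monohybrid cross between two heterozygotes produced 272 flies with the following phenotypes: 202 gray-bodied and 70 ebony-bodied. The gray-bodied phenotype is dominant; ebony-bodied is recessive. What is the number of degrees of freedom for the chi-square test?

For a monohybrid cross between heterozygotes with complete dominance, the expected phenotypic ratio is 3:1.
A goodness-of-fit test with 2 phenotype classes has df = 2 − 1 = 1.

1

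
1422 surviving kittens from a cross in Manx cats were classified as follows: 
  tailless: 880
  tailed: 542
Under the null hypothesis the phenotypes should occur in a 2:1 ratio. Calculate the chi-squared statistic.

The 2:1 ratio has 3 parts, so with N = 1422 the expected counts are:
  tailless: 1422 × 2/3 = 948
  tailed: 1422 × 1/3 = 474
χ² = Σ (O − E)² / E
  tailless: (880 − 948)² / 948 = 4.8776
  tailed: (542 − 474)² / 474 = 9.7553
χ² = 4.8776 + 9.7553 = 14.6329 ≈ 14.633

14.633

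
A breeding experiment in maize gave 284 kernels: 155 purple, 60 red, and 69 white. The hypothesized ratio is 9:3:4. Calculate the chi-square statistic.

1.053

Under the 9:3:4 hypothesis (Σ ratio = 16, N = 284):
  purple: 284 × 9/16 = 159.75
  red: 284 × 3/16 = 53.25
  white: 284 × 4/16 = 71
χ² = Σ (O − E)² / E
  purple: (155 − 159.75)² / 159.75 = 0.1412
  red: (60 − 53.25)² / 53.25 = 0.8556
  white: (69 − 71)² / 71 = 0.0563
χ² = 0.1412 + 0.8556 + 0.0563 = 1.0531 ≈ 1.053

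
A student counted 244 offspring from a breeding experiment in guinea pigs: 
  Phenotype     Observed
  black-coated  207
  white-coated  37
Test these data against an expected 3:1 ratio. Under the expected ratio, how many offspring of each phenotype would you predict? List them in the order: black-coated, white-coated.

183, 61

Total ratio parts = 4. Expected numbers out of 244:
  black-coated: 244 × 3/4 = 183
  white-coated: 244 × 1/4 = 61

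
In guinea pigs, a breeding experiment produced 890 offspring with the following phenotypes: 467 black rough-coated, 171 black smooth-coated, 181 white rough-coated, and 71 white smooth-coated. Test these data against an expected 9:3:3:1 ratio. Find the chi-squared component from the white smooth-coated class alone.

The 9:3:3:1 ratio has 16 parts, so with N = 890 the expected counts are:
  black rough-coated: 890 × 9/16 = 500.625
  black smooth-coated: 890 × 3/16 = 166.875
  white rough-coated: 890 × 3/16 = 166.875
  white smooth-coated: 890 × 1/16 = 55.625
Contribution of white smooth-coated: (71 − 55.625)² / 55.625 = 4.2497

4.250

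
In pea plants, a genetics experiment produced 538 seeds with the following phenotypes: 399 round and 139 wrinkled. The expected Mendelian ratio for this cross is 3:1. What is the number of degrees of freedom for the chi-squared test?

A goodness-of-fit test with 2 phenotype classes has df = 2 − 1 = 1.

1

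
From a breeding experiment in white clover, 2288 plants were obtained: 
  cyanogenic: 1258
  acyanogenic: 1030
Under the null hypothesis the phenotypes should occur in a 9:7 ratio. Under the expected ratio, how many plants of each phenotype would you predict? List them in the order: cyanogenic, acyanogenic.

The 9:7 ratio has 16 parts, so with N = 2288 the expected counts are:
  cyanogenic: 2288 × 9/16 = 1287
  acyanogenic: 2288 × 7/16 = 1001

1287, 1001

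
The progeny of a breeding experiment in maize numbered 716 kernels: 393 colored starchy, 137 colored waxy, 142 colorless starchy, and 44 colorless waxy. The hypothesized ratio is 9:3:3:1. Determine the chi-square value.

Expected counts for N = 716 under a 9:3:3:1 ratio (total parts = 16):
  colored starchy: 716 × 9/16 = 402.75
  colored waxy: 716 × 3/16 = 134.25
  colorless starchy: 716 × 3/16 = 134.25
  colorless waxy: 716 × 1/16 = 44.75
χ² = Σ (O − E)² / E
  colored starchy: (393 − 402.75)² / 402.75 = 0.2360
  colored waxy: (137 − 134.25)² / 134.25 = 0.0563
  colorless starchy: (142 − 134.25)² / 134.25 = 0.4474
  colorless waxy: (44 − 44.75)² / 44.75 = 0.0126
χ² = 0.2360 + 0.0563 + 0.4474 + 0.0126 = 0.7523 ≈ 0.752

0.752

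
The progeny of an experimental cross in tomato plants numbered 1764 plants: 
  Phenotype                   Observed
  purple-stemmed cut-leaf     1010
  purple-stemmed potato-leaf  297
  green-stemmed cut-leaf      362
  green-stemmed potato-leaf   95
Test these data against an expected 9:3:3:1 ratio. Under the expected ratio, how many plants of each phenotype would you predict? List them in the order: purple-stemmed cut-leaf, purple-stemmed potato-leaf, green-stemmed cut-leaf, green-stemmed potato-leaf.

992.25, 330.75, 330.75, 110.25

Total ratio parts = 16. Expected numbers out of 1764:
  purple-stemmed cut-leaf: 1764 × 9/16 = 992.25
  purple-stemmed potato-leaf: 1764 × 3/16 = 330.75
  green-stemmed cut-leaf: 1764 × 3/16 = 330.75
  green-stemmed potato-leaf: 1764 × 1/16 = 110.25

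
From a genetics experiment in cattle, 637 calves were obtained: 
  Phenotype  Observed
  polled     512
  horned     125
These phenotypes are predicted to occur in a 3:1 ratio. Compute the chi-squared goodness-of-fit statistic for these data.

9.822

Under the 3:1 hypothesis (Σ ratio = 4, N = 637):
  polled: 637 × 3/4 = 477.75
  horned: 637 × 1/4 = 159.25
χ² = Σ (O − E)² / E
  polled: (512 − 477.75)² / 477.75 = 2.4554
  horned: (125 − 159.25)² / 159.25 = 7.3662
χ² = 2.4554 + 7.3662 = 9.8216 ≈ 9.822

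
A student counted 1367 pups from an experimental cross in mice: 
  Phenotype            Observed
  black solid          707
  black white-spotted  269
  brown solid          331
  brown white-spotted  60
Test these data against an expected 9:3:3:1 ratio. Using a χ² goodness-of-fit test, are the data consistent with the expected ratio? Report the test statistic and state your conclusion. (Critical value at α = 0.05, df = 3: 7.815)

The 9:3:3:1 ratio has 16 parts, so with N = 1367 the expected counts are:
  black solid: 1367 × 9/16 = 768.9375
  black white-spotted: 1367 × 3/16 = 256.3125
  brown solid: 1367 × 3/16 = 256.3125
  brown white-spotted: 1367 × 1/16 = 85.4375
χ² = Σ (O − E)² / E
  black solid: (707 − 768.9375)² / 768.9375 = 4.9890
  black white-spotted: (269 − 256.3125)² / 256.3125 = 0.6280
  brown solid: (331 − 256.3125)² / 256.3125 = 21.7634
  brown white-spotted: (60 − 85.4375)² / 85.4375 = 7.5736
χ² = 4.9890 + 0.6280 + 21.7634 + 7.5736 = 34.954
Degrees of freedom = 4 − 1 = 3; critical value at α = 0.05 is 7.815.
Since 34.954 > 7.815, we reject the null hypothesis — the data do not fit the 9:3:3:1 ratio.

34.954; not consistent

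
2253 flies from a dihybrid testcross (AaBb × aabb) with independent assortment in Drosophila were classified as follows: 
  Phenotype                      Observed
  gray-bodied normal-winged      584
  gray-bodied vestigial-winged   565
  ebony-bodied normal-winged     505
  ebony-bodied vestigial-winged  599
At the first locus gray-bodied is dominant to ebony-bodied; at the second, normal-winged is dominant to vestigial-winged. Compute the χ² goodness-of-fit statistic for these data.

9.063

A dihybrid testcross with independent assortment gives a 1:1:1:1 ratio.
The 1:1:1:1 ratio has 4 parts, so with N = 2253 the expected counts are:
  gray-bodied normal-winged: 2253 × 1/4 = 563.25
  gray-bodied vestigial-winged: 2253 × 1/4 = 563.25
  ebony-bodied normal-winged: 2253 × 1/4 = 563.25
  ebony-bodied vestigial-winged: 2253 × 1/4 = 563.25
χ² = Σ (O − E)² / E
  gray-bodied normal-winged: (584 − 563.25)² / 563.25 = 0.7644
  gray-bodied vestigial-winged: (565 − 563.25)² / 563.25 = 0.0054
  ebony-bodied normal-winged: (505 − 563.25)² / 563.25 = 6.0241
  ebony-bodied vestigial-winged: (599 − 563.25)² / 563.25 = 2.2691
χ² = 0.7644 + 0.0054 + 6.0241 + 2.2691 = 9.063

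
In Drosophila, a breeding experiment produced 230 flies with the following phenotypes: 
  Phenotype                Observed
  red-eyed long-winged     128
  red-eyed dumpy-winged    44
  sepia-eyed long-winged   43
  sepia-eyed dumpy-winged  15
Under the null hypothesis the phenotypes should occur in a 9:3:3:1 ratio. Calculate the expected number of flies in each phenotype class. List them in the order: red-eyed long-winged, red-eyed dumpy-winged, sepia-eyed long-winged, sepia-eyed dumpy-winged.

Under the 9:3:3:1 hypothesis (Σ ratio = 16, N = 230):
  red-eyed long-winged: 230 × 9/16 = 129.375
  red-eyed dumpy-winged: 230 × 3/16 = 43.125
  sepia-eyed long-winged: 230 × 3/16 = 43.125
  sepia-eyed dumpy-winged: 230 × 1/16 = 14.375

129.375, 43.125, 43.125, 14.375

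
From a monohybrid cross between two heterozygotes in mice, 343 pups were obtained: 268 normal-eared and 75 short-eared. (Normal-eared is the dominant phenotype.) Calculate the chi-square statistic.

For a monohybrid cross between heterozygotes with complete dominance, the expected phenotypic ratio is 3:1.
Total ratio parts = 4. Expected numbers out of 343:
  normal-eared: 343 × 3/4 = 257.25
  short-eared: 343 × 1/4 = 85.75
χ² = Σ (O − E)² / E
  normal-eared: (268 − 257.25)² / 257.25 = 0.4492
  short-eared: (75 − 85.75)² / 85.75 = 1.3477
χ² = 0.4492 + 1.3477 = 1.7969 ≈ 1.797

1.797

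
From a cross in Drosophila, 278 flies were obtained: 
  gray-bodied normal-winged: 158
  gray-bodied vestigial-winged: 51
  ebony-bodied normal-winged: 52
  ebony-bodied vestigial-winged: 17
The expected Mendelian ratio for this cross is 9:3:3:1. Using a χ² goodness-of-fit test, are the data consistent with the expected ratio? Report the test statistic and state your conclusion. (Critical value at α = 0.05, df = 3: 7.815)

Under the 9:3:3:1 hypothesis (Σ ratio = 16, N = 278):
  gray-bodied normal-winged: 278 × 9/16 = 156.375
  gray-bodied vestigial-winged: 278 × 3/16 = 52.125
  ebony-bodied normal-winged: 278 × 3/16 = 52.125
  ebony-bodied vestigial-winged: 278 × 1/16 = 17.375
χ² = Σ (O − E)² / E
  gray-bodied normal-winged: (158 − 156.375)² / 156.375 = 0.0169
  gray-bodied vestigial-winged: (51 − 52.125)² / 52.125 = 0.0243
  ebony-bodied normal-winged: (52 − 52.125)² / 52.125 = 0.0003
  ebony-bodied vestigial-winged: (17 − 17.375)² / 17.375 = 0.0081
χ² = 0.0169 + 0.0243 + 0.0003 + 0.0081 = 0.0496 ≈ 0.050
Degrees of freedom = 4 − 1 = 3; critical value at α = 0.05 is 7.815.
Since 0.050 < 7.815, we fail to reject the null hypothesis — the data are consistent with the 9:3:3:1 ratio.

0.050; consistent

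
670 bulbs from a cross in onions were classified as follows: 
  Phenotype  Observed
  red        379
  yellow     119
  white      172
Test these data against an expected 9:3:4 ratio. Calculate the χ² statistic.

0.482

The 9:3:4 ratio has 16 parts, so with N = 670 the expected counts are:
  red: 670 × 9/16 = 376.875
  yellow: 670 × 3/16 = 125.625
  white: 670 × 4/16 = 167.5
χ² = Σ (O − E)² / E
  red: (379 − 376.875)² / 376.875 = 0.0120
  yellow: (119 − 125.625)² / 125.625 = 0.3494
  white: (172 − 167.5)² / 167.5 = 0.1209
χ² = 0.0120 + 0.3494 + 0.1209 = 0.4823 ≈ 0.482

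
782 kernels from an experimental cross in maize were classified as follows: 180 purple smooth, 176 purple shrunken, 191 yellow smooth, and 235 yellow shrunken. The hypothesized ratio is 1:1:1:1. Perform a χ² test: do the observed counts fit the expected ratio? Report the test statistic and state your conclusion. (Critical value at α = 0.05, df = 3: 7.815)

Total ratio parts = 4. Expected numbers out of 782:
  purple smooth: 782 × 1/4 = 195.5
  purple shrunken: 782 × 1/4 = 195.5
  yellow smooth: 782 × 1/4 = 195.5
  yellow shrunken: 782 × 1/4 = 195.5
χ² = Σ (O − E)² / E
  purple smooth: (180 − 195.5)² / 195.5 = 1.2289
  purple shrunken: (176 − 195.5)² / 195.5 = 1.9450
  yellow smooth: (191 − 195.5)² / 195.5 = 0.1036
  yellow shrunken: (235 − 195.5)² / 195.5 = 7.9808
χ² = 1.2289 + 1.9450 + 0.1036 + 7.9808 = 11.2583 ≈ 11.258
Degrees of freedom = 4 − 1 = 3; critical value at α = 0.05 is 7.815.
Since 11.258 > 7.815, we reject the null hypothesis — the data do not fit the 1:1:1:1 ratio.

11.258; not consistent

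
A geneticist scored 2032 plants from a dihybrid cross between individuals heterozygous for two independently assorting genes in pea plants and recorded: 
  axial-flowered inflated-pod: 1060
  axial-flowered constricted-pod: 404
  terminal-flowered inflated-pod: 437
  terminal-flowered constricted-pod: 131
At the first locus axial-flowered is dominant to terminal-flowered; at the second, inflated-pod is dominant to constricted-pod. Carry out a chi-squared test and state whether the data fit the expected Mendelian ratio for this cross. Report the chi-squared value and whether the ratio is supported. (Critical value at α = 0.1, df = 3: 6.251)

A dihybrid F₂ with independent assortment and complete dominance at both loci gives a 9:3:3:1 phenotypic ratio.
The 9:3:3:1 ratio has 16 parts, so with N = 2032 the expected counts are:
  axial-flowered inflated-pod: 2032 × 9/16 = 1143
  axial-flowered constricted-pod: 2032 × 3/16 = 381
  terminal-flowered inflated-pod: 2032 × 3/16 = 381
  terminal-flowered constricted-pod: 2032 × 1/16 = 127
χ² = Σ (O − E)² / E
  axial-flowered inflated-pod: (1060 − 1143)² / 1143 = 6.0271
  axial-flowered constricted-pod: (404 − 381)² / 381 = 1.3885
  terminal-flowered inflated-pod: (437 − 381)² / 381 = 8.2310
  terminal-flowered constricted-pod: (131 − 127)² / 127 = 0.1260
χ² = 6.0271 + 1.3885 + 8.2310 + 0.1260 = 15.7726 ≈ 15.773
Degrees of freedom = 4 − 1 = 3; critical value at α = 0.1 is 6.251.
Since 15.773 > 6.251, we reject the null hypothesis — the data do not fit the 9:3:3:1 ratio.

15.773; not consistent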